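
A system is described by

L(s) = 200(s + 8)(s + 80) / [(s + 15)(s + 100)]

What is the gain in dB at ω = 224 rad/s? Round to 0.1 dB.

45.7 dB

At s = jω = j224:
zero (s+8): 8 + j224 → |·| = √(8²+224²) = √50240 ≈ 224.14, ∠ = arctan(224/8) ≈ 87.95°
zero (s+80): 80 + j224 → |·| = √(80²+224²) = √56576 ≈ 237.86, ∠ = arctan(224/80) ≈ 70.35°
pole (s+15): 15 + j224 → |·| = √(15²+224²) = √50401 ≈ 224.5, ∠ = arctan(224/15) ≈ 86.17°
pole (s+100): 100 + j224 → |·| = √(100²+224²) = √60176 ≈ 245.31, ∠ = arctan(224/100) ≈ 65.94°
|L| = 200 · 53314 / 55072 ≈ 193.62
Gain = 20 log₁₀(193.62) ≈ 45.74 dB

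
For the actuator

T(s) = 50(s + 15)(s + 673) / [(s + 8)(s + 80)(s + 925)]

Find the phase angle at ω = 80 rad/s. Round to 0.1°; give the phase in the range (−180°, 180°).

At s = jω = j80:
zero (s+15): 15 + j80 → |·| = √(15²+80²) = √6625 ≈ 81.394, ∠ = arctan(80/15) ≈ 79.38°
zero (s+673): 673 + j80 → |·| = √(673²+80²) = √459329 ≈ 677.74, ∠ = arctan(80/673) ≈ 6.78°
pole (s+8): 8 + j80 → |·| = √(8²+80²) = √6464 ≈ 80.399, ∠ = arctan(80/8) ≈ 84.29°
pole (s+80): 80 + j80 → |·| = √(80²+80²) = √12800 ≈ 113.14, ∠ = arctan(80/80) ≈ 45.00°
pole (s+925): 925 + j80 → |·| = √(925²+80²) = √862025 ≈ 928.45, ∠ = arctan(80/925) ≈ 4.94°
∠T = 86.16° − 134.23° = -48.07°

-48.1°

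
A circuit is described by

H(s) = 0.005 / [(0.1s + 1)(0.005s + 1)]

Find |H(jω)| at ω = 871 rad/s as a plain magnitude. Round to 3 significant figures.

1.28e-05

At ω = 871 rad/s:
pole (1 + j871·0.1) = 1 + j87.1 → |·| ≈ 87.106, ∠ ≈ 89.34°
pole (1 + j871·0.005) = 1 + j4.355 → |·| ≈ 4.4683, ∠ ≈ 77.07°
|H| = 0.005 · 1 / (87.106 · 4.4683) ≈ 1.2846e-05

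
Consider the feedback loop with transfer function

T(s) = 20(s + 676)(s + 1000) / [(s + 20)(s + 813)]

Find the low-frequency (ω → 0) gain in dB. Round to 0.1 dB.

T(0) = 20·676·1000 / (20·813) ≈ 831.49
20 log₁₀(831.49) ≈ 58.40 dB

58.4 dB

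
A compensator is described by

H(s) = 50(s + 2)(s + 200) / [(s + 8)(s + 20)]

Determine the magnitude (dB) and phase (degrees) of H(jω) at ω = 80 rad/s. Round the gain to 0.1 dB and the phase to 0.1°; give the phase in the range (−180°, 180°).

42.3 dB, -49.9°

At s = jω = j80:
zero (s+2): 2 + j80 → |·| = √(2²+80²) = √6404 ≈ 80.025, ∠ = arctan(80/2) ≈ 88.57°
zero (s+200): 200 + j80 → |·| = √(200²+80²) = √46400 ≈ 215.41, ∠ = arctan(80/200) ≈ 21.80°
pole (s+8): 8 + j80 → |·| = √(8²+80²) = √6464 ≈ 80.399, ∠ = arctan(80/8) ≈ 84.29°
pole (s+20): 20 + j80 → |·| = √(20²+80²) = √6800 ≈ 82.462, ∠ = arctan(80/20) ≈ 75.96°
|H| = 50 · 17238 / 6629.9 ≈ 130
Gain = 20 log₁₀(130) ≈ 42.28 dB
∠H = 110.37° − 160.25° = -49.88°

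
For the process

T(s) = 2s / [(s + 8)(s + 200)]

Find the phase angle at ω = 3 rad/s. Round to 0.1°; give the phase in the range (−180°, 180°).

68.6°

At s = jω = j3:
zero at origin: s = j3 → |·| = 3, ∠ = 90.00°
pole (s+8): 8 + j3 → |·| = √(8²+3²) = √73 ≈ 8.544, ∠ = arctan(3/8) ≈ 20.56°
pole (s+200): 200 + j3 → |·| = √(200²+3²) = √40009 ≈ 200.02, ∠ = arctan(3/200) ≈ 0.86°
∠T = 90.00° − 21.42° = 68.58°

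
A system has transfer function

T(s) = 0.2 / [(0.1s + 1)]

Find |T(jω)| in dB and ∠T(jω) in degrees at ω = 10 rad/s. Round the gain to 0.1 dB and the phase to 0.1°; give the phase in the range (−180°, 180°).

At ω = 10 rad/s:
pole (1 + j10·0.1) = 1 + j1 → |·| ≈ 1.4142, ∠ ≈ 45.00°
|T| = 0.2 · 1 / (1.4142) ≈ 0.14142
Gain = 20 log₁₀(0.14142) ≈ -16.99 dB
∠T = (0°) − (45.00°) = -45.00°

-17.0 dB, -45.0°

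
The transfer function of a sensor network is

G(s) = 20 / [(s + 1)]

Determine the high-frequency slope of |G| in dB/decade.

Each pole contributes −20 dB/decade at high frequency; each zero contributes +20 dB/decade.
Net: 0 zero(s) − 1 pole(s) → -20 dB/decade.

-20 dB/decade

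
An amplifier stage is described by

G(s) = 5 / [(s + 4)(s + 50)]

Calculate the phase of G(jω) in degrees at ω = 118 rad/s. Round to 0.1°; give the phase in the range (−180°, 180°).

At s = jω = j118:
pole (s+4): 4 + j118 → |·| = √(4²+118²) = √13940 ≈ 118.07, ∠ = arctan(118/4) ≈ 88.06°
pole (s+50): 50 + j118 → |·| = √(50²+118²) = √16424 ≈ 128.16, ∠ = arctan(118/50) ≈ 67.04°
∠G = 0.00° − 155.10° = -155.10°

-155.1°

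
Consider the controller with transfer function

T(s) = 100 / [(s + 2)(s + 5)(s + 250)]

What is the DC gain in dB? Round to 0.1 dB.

-28.0 dB

T(0) = 100 / (2·5·250) = 0.04
20 log₁₀(0.04) ≈ -27.96 dB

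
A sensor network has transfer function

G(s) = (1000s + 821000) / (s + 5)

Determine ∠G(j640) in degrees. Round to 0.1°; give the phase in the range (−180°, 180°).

Substitute s = j640:
Numerator: 1000(j640) + 821000 = 821000 + j640000
Denominator: (j640) + 5 = 5 + j640
|N| = √(821000² + 640000²) ≈ 1.041e+06, ∠N ≈ 37.94°
|D| = √(5² + 640²) ≈ 640.02, ∠D ≈ 89.55°
∠G = 37.94° − 89.55° = -51.61°

-51.6°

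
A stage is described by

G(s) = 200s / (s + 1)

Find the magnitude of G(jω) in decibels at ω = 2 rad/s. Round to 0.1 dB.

45.1 dB

At s = jω = j2:
zero at origin: s = j2 → |·| = 2, ∠ = 90.00°
pole (s+1): 1 + j2 → |·| = √(1²+2²) = √5 ≈ 2.2361, ∠ = arctan(2/1) ≈ 63.43°
|G| = 200 · 2 / 2.2361 ≈ 178.88
Gain = 20 log₁₀(178.88) ≈ 45.05 dB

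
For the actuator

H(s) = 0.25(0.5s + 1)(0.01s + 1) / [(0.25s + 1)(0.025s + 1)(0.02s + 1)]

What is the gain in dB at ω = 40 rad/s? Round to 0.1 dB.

-10.6 dB

At ω = 40 rad/s:
zero (1 + j40·0.5) = 1 + j20 → |·| ≈ 20.025, ∠ ≈ 87.14°
zero (1 + j40·0.01) = 1 + j0.4 → |·| ≈ 1.077, ∠ ≈ 21.80°
pole (1 + j40·0.25) = 1 + j10 → |·| ≈ 10.05, ∠ ≈ 84.29°
pole (1 + j40·0.025) = 1 + j1 → |·| ≈ 1.4142, ∠ ≈ 45.00°
pole (1 + j40·0.02) = 1 + j0.8 → |·| ≈ 1.2806, ∠ ≈ 38.66°
|H| = 0.25 · 20.025 · 1.077 / (10.05 · 1.4142 · 1.2806) ≈ 0.29624
Gain = 20 log₁₀(0.29624) ≈ -10.57 dB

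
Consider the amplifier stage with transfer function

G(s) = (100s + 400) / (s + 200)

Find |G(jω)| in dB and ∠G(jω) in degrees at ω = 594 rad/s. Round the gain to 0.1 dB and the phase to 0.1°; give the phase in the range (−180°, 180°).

Substitute s = j594:
Numerator: 100(j594) + 400 = 400 + j59400
Denominator: (j594) + 200 = 200 + j594
|N| = √(400² + 59400²) ≈ 59401, ∠N ≈ 89.61°
|D| = √(200² + 594²) ≈ 626.77, ∠D ≈ 71.39°
|G| = 59401 / 626.77 ≈ 94.773
Gain = 20 log₁₀(94.773) ≈ 39.53 dB
∠G = 89.61° − 71.39° = 18.22°

39.5 dB, 18.2°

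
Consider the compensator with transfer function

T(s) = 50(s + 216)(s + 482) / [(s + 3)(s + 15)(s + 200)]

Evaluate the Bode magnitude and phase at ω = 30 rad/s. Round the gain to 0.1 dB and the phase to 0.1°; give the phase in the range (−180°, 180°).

28.2 dB, -144.8°

At s = jω = j30:
zero (s+216): 216 + j30 → |·| = √(216²+30²) = √47556 ≈ 218.07, ∠ = arctan(30/216) ≈ 7.91°
zero (s+482): 482 + j30 → |·| = √(482²+30²) = √233224 ≈ 482.93, ∠ = arctan(30/482) ≈ 3.56°
pole (s+3): 3 + j30 → |·| = √(3²+30²) = √909 ≈ 30.15, ∠ = arctan(30/3) ≈ 84.29°
pole (s+15): 15 + j30 → |·| = √(15²+30²) = √1125 ≈ 33.541, ∠ = arctan(30/15) ≈ 63.43°
pole (s+200): 200 + j30 → |·| = √(200²+30²) = √40900 ≈ 202.24, ∠ = arctan(30/200) ≈ 8.53°
|T| = 50 · 1.0531e+05 / 2.0452e+05 ≈ 25.746
Gain = 20 log₁₀(25.746) ≈ 28.21 dB
∠T = 11.47° − 156.25° = -144.78°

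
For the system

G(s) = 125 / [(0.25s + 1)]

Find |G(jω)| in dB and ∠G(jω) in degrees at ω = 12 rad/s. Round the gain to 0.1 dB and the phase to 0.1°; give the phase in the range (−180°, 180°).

31.9 dB, -71.6°

At ω = 12 rad/s:
pole (1 + j12·0.25) = 1 + j3 → |·| ≈ 3.1623, ∠ ≈ 71.57°
|G| = 125 · 1 / (3.1623) ≈ 39.528
Gain = 20 log₁₀(39.528) ≈ 31.94 dB
∠G = (0°) − (71.57°) = -71.57°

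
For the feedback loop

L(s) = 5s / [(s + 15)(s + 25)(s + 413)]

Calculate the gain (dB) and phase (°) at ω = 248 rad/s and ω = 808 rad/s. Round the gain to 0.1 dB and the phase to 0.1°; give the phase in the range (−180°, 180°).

At s = jω = j248:
zero at origin: s = j248 → |·| = 248, ∠ = 90.00°
pole (s+15): 15 + j248 → |·| = √(15²+248²) = √61729 ≈ 248.45, ∠ = arctan(248/15) ≈ 86.54°
pole (s+25): 25 + j248 → |·| = √(25²+248²) = √62129 ≈ 249.26, ∠ = arctan(248/25) ≈ 84.24°
pole (s+413): 413 + j248 → |·| = √(413²+248²) = √232073 ≈ 481.74, ∠ = arctan(248/413) ≈ 30.98°
|L| = 5 · 248 / 2.9834e+07 ≈ 4.1563e-05
Gain = 20 log₁₀(4.1563e-05) ≈ -87.63 dB
∠L = 90.00° − 201.76° = -111.76°

At s = jω = j808:
zero at origin: s = j808 → |·| = 808, ∠ = 90.00°
pole (s+15): 15 + j808 → |·| = √(15²+808²) = √653089 ≈ 808.14, ∠ = arctan(808/15) ≈ 88.94°
pole (s+25): 25 + j808 → |·| = √(25²+808²) = √653489 ≈ 808.39, ∠ = arctan(808/25) ≈ 88.23°
pole (s+413): 413 + j808 → |·| = √(413²+808²) = √823433 ≈ 907.43, ∠ = arctan(808/413) ≈ 62.93°
|L| = 5 · 808 / 5.9282e+08 ≈ 6.8149e-06
Gain = 20 log₁₀(6.8149e-06) ≈ -103.33 dB
∠L = 90.00° − 240.10° = -150.10°

ω = 248: -87.6 dB, -111.8°; ω = 808: -103.3 dB, -150.1°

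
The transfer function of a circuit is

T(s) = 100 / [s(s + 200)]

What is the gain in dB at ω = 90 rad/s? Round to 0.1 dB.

-45.9 dB

At s = jω = j90:
pole (s+200): 200 + j90 → |·| = √(200²+90²) = √48100 ≈ 219.32, ∠ = arctan(90/200) ≈ 24.23°
pole at origin: |s| = 90, ∠ = 90.00° (in denominator)
|T| = 100 / 19739 ≈ 0.0050661
Gain = 20 log₁₀(0.0050661) ≈ -45.91 dB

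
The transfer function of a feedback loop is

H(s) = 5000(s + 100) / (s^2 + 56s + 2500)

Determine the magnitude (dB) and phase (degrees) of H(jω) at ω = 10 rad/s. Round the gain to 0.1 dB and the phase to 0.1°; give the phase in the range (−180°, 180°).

46.2 dB, -7.4°

At s = jω = j10:
zero (s+100): 100 + j10 → |·| = √(100²+10²) = √10100 ≈ 100.5, ∠ = arctan(10/100) ≈ 5.71°
quadratic: (j10)² + 56·j10 + 2500 = 2400 + j560 → |·| ≈ 2464.5, ∠ ≈ 13.13°
|H| = 5000 · 100.5 / 2464.5 ≈ 203.9
Gain = 20 log₁₀(203.9) ≈ 46.19 dB
∠H = 5.71° − 13.13° = -7.42°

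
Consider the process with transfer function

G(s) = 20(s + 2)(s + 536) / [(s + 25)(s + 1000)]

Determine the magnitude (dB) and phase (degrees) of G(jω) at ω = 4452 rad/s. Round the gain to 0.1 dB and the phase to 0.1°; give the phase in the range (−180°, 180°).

25.9 dB, 6.1°

At s = jω = j4452:
zero (s+2): 2 + j4452 → |·| = √(2²+4452²) = √19820308 ≈ 4452, ∠ = arctan(4452/2) ≈ 89.97°
zero (s+536): 536 + j4452 → |·| = √(536²+4452²) = √20107600 ≈ 4484.1, ∠ = arctan(4452/536) ≈ 83.13°
pole (s+25): 25 + j4452 → |·| = √(25²+4452²) = √19820929 ≈ 4452.1, ∠ = arctan(4452/25) ≈ 89.68°
pole (s+1000): 1000 + j4452 → |·| = √(1000²+4452²) = √20820304 ≈ 4562.9, ∠ = arctan(4452/1000) ≈ 77.34°
|G| = 20 · 1.9963e+07 / 2.0314e+07 ≈ 19.654
Gain = 20 log₁₀(19.654) ≈ 25.87 dB
∠G = 173.10° − 167.02° = 6.08°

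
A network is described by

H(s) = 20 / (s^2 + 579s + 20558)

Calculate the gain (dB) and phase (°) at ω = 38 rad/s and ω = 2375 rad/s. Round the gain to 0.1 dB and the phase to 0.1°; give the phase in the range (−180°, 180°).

Substitute s = j38:
Numerator: 20 = 20 + j0
Denominator: (j38)^2 + 579(j38) + 20558 = 19114 + j22002
|N| = √(20² + 0²) ≈ 20, ∠N ≈ 0.00°
|D| = √(19114² + 22002²) ≈ 29145, ∠D ≈ 49.02°
|H| = 20 / 29145 ≈ 0.00068622
Gain = 20 log₁₀(0.00068622) ≈ -63.27 dB
∠H = 0.00° − 49.02° = -49.02°

Substitute s = j2375:
Numerator: 20 = 20 + j0
Denominator: (j2375)^2 + 579(j2375) + 20558 = -5620067 + j1375125
|N| = √(20² + 0²) ≈ 20, ∠N ≈ 0.00°
|D| = √(5620067² + 1375125²) ≈ 5.7859e+06, ∠D ≈ 166.25°
|H| = 20 / 5.7859e+06 ≈ 3.4567e-06
Gain = 20 log₁₀(3.4567e-06) ≈ -109.23 dB
∠H = 0.00° − 166.25° = -166.25°

ω = 38: -63.3 dB, -49.0°; ω = 2375: -109.2 dB, -166.3°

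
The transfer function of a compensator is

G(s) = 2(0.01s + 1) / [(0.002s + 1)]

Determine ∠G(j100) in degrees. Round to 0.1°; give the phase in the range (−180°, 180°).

At ω = 100 rad/s:
zero (1 + j100·0.01) = 1 + j1 → |·| ≈ 1.4142, ∠ ≈ 45.00°
pole (1 + j100·0.002) = 1 + j0.2 → |·| ≈ 1.0198, ∠ ≈ 11.31°
∠G = (45.00°) − (11.31°) = 33.69°

33.7°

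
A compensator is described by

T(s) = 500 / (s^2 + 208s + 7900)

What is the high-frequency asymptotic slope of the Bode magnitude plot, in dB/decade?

Each pole contributes −20 dB/decade at high frequency; each zero contributes +20 dB/decade.
Net: 0 zero(s) − 2 pole(s) → -40 dB/decade.

-40 dB/decade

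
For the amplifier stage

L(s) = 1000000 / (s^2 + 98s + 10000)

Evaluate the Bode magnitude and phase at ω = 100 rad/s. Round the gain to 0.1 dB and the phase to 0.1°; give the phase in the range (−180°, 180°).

At s = jω = j100:
quadratic: (j100)² + 98·j100 + 10000 = 0 + j9800 → |·| ≈ 9800, ∠ ≈ 90.00°
|L| = 1000000 / 9800 ≈ 102.04
Gain = 20 log₁₀(102.04) ≈ 40.18 dB
∠L = 0.00° − 90.00° = -90.00°

40.2 dB, -90.0°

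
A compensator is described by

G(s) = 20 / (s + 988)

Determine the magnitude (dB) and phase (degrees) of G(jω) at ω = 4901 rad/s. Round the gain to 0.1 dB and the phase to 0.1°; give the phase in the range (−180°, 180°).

Substitute s = j4901:
Numerator: 20 = 20 + j0
Denominator: (j4901) + 988 = 988 + j4901
|N| = √(20² + 0²) ≈ 20, ∠N ≈ 0.00°
|D| = √(988² + 4901²) ≈ 4999.6, ∠D ≈ 78.60°
|G| = 20 / 4999.6 ≈ 0.0040003
Gain = 20 log₁₀(0.0040003) ≈ -47.96 dB
∠G = 0.00° − 78.60° = -78.60°

-48.0 dB, -78.6°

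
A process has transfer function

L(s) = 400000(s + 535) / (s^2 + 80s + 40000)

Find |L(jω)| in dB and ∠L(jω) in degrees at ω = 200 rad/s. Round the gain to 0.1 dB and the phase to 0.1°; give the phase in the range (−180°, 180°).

83.1 dB, -69.5°

At s = jω = j200:
zero (s+535): 535 + j200 → |·| = √(535²+200²) = √326225 ≈ 571.16, ∠ = arctan(200/535) ≈ 20.50°
quadratic: (j200)² + 80·j200 + 40000 = 0 + j16000 → |·| ≈ 16000, ∠ ≈ 90.00°
|L| = 400000 · 571.16 / 16000 ≈ 14279
Gain = 20 log₁₀(14279) ≈ 83.09 dB
∠L = 20.50° − 90.00° = -69.50°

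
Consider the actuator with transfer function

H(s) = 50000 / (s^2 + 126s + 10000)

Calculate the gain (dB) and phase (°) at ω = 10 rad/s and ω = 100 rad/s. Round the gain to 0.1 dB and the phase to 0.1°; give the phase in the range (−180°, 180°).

ω = 10: 14.0 dB, -7.3°; ω = 100: 12.0 dB, -90.0°

At s = jω = j10:
quadratic: (j10)² + 126·j10 + 10000 = 9900 + j1260 → |·| ≈ 9979.9, ∠ ≈ 7.25°
|H| = 50000 / 9979.9 ≈ 5.0101
Gain = 20 log₁₀(5.0101) ≈ 14.00 dB
∠H = 0.00° − 7.25° = -7.25°

At s = jω = j100:
quadratic: (j100)² + 126·j100 + 10000 = 0 + j12600 → |·| ≈ 12600, ∠ ≈ 90.00°
|H| = 50000 / 12600 ≈ 3.9683
Gain = 20 log₁₀(3.9683) ≈ 11.97 dB
∠H = 0.00° − 90.00° = -90.00°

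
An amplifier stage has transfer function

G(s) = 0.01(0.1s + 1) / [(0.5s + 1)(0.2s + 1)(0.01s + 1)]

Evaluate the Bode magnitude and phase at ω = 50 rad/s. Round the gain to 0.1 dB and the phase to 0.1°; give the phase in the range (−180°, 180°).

-74.8 dB, -119.9°

At ω = 50 rad/s:
zero (1 + j50·0.1) = 1 + j5 → |·| ≈ 5.099, ∠ ≈ 78.69°
pole (1 + j50·0.5) = 1 + j25 → |·| ≈ 25.02, ∠ ≈ 87.71°
pole (1 + j50·0.2) = 1 + j10 → |·| ≈ 10.05, ∠ ≈ 84.29°
pole (1 + j50·0.01) = 1 + j0.5 → |·| ≈ 1.118, ∠ ≈ 26.57°
|G| = 0.01 · 5.099 / (25.02 · 10.05 · 1.118) ≈ 0.00018138
Gain = 20 log₁₀(0.00018138) ≈ -74.83 dB
∠G = (78.69°) − (87.71° + 84.29° + 26.57°) = -119.88°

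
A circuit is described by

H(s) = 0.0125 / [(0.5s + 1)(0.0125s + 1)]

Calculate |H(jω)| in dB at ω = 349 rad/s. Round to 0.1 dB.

-95.9 dB

At ω = 349 rad/s:
pole (1 + j349·0.5) = 1 + j174.5 → |·| ≈ 174.5, ∠ ≈ 89.67°
pole (1 + j349·0.0125) = 1 + j4.3625 → |·| ≈ 4.4756, ∠ ≈ 77.09°
|H| = 0.0125 · 1 / (174.5 · 4.4756) ≈ 1.6005e-05
Gain = 20 log₁₀(1.6005e-05) ≈ -95.91 dB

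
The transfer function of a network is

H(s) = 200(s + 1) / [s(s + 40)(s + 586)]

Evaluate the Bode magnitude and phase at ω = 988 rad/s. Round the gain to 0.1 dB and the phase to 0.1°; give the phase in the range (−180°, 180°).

-75.1 dB, -147.1°

At s = jω = j988:
zero (s+1): 1 + j988 → |·| = √(1²+988²) = √976145 ≈ 988, ∠ = arctan(988/1) ≈ 89.94°
pole (s+40): 40 + j988 → |·| = √(40²+988²) = √977744 ≈ 988.81, ∠ = arctan(988/40) ≈ 87.68°
pole (s+586): 586 + j988 → |·| = √(586²+988²) = √1319540 ≈ 1148.7, ∠ = arctan(988/586) ≈ 59.33°
pole at origin: |s| = 988, ∠ = 90.00° (in denominator)
|H| = 200 · 988 / 1.1222e+09 ≈ 0.00017608
Gain = 20 log₁₀(0.00017608) ≈ -75.09 dB
∠H = 89.94° − 237.01° = -147.07°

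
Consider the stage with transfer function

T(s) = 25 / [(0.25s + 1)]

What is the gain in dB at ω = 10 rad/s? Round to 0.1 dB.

19.4 dB

At ω = 10 rad/s:
pole (1 + j10·0.25) = 1 + j2.5 → |·| ≈ 2.6926, ∠ ≈ 68.20°
|T| = 25 · 1 / (2.6926) ≈ 9.2847
Gain = 20 log₁₀(9.2847) ≈ 19.36 dB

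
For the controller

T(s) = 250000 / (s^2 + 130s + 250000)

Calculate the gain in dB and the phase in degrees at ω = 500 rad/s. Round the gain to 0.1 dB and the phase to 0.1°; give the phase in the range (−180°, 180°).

At s = jω = j500:
quadratic: (j500)² + 130·j500 + 250000 = 0 + j65000 → |·| ≈ 65000, ∠ ≈ 90.00°
|T| = 250000 / 65000 ≈ 3.8462
Gain = 20 log₁₀(3.8462) ≈ 11.70 dB
∠T = 0.00° − 90.00° = -90.00°

11.7 dB, -90.0°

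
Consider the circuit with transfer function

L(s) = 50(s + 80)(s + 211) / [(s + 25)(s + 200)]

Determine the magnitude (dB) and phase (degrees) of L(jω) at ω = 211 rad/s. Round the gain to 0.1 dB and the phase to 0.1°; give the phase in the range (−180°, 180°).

34.7 dB, -15.5°

At s = jω = j211:
zero (s+80): 80 + j211 → |·| = √(80²+211²) = √50921 ≈ 225.66, ∠ = arctan(211/80) ≈ 69.24°
zero (s+211): 211 + j211 → |·| = √(211²+211²) = √89042 ≈ 298.4, ∠ = arctan(211/211) ≈ 45.00°
pole (s+25): 25 + j211 → |·| = √(25²+211²) = √45146 ≈ 212.48, ∠ = arctan(211/25) ≈ 83.24°
pole (s+200): 200 + j211 → |·| = √(200²+211²) = √84521 ≈ 290.72, ∠ = arctan(211/200) ≈ 46.53°
|L| = 50 · 67337 / 61772 ≈ 54.504
Gain = 20 log₁₀(54.504) ≈ 34.73 dB
∠L = 114.24° − 129.77° = -15.53°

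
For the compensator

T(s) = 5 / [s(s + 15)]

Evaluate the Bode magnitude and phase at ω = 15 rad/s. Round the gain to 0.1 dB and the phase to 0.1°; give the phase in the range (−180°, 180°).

At s = jω = j15:
pole (s+15): 15 + j15 → |·| = √(15²+15²) = √450 ≈ 21.213, ∠ = arctan(15/15) ≈ 45.00°
pole at origin: |s| = 15, ∠ = 90.00° (in denominator)
|T| = 5 / 318.19 ≈ 0.015714
Gain = 20 log₁₀(0.015714) ≈ -36.07 dB
∠T = 0.00° − 135.00° = -135.00°

-36.1 dB, -135.0°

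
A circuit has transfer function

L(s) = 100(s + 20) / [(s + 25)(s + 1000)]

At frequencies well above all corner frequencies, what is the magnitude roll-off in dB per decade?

Each pole contributes −20 dB/decade at high frequency; each zero contributes +20 dB/decade.
Net: 1 zero(s) − 2 pole(s) → -20 dB/decade.

-20 dB/decade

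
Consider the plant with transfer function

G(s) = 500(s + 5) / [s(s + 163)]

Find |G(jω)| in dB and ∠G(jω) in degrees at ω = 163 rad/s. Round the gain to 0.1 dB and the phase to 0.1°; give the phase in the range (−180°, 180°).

At s = jω = j163:
zero (s+5): 5 + j163 → |·| = √(5²+163²) = √26594 ≈ 163.08, ∠ = arctan(163/5) ≈ 88.24°
pole (s+163): 163 + j163 → |·| = √(163²+163²) = √53138 ≈ 230.52, ∠ = arctan(163/163) ≈ 45.00°
pole at origin: |s| = 163, ∠ = 90.00° (in denominator)
|G| = 500 · 163.08 / 37575 ≈ 2.1701
Gain = 20 log₁₀(2.1701) ≈ 6.73 dB
∠G = 88.24° − 135.00° = -46.76°

6.7 dB, -46.8°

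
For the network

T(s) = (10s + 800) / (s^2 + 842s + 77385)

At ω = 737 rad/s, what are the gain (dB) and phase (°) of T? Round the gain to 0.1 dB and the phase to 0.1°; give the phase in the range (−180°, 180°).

Substitute s = j737:
Numerator: 10(j737) + 800 = 800 + j7370
Denominator: (j737)^2 + 842(j737) + 77385 = -465784 + j620554
|N| = √(800² + 7370²) ≈ 7413.3, ∠N ≈ 83.80°
|D| = √(465784² + 620554²) ≈ 7.7591e+05, ∠D ≈ 126.89°
|T| = 7413.3 / 7.7591e+05 ≈ 0.0095543
Gain = 20 log₁₀(0.0095543) ≈ -40.40 dB
∠T = 83.80° − 126.89° = -43.09°

-40.4 dB, -43.1°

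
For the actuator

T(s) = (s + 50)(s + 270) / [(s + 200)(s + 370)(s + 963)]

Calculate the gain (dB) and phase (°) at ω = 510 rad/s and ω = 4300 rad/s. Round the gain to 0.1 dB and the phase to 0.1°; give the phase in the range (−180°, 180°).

ω = 510: -62.1 dB, -4.0°; ω = 4300: -72.9 dB, -74.1°

At s = jω = j510:
zero (s+50): 50 + j510 → |·| = √(50²+510²) = √262600 ≈ 512.45, ∠ = arctan(510/50) ≈ 84.40°
zero (s+270): 270 + j510 → |·| = √(270²+510²) = √333000 ≈ 577.06, ∠ = arctan(510/270) ≈ 62.10°
pole (s+200): 200 + j510 → |·| = √(200²+510²) = √300100 ≈ 547.81, ∠ = arctan(510/200) ≈ 68.59°
pole (s+370): 370 + j510 → |·| = √(370²+510²) = √397000 ≈ 630.08, ∠ = arctan(510/370) ≈ 54.04°
pole (s+963): 963 + j510 → |·| = √(963²+510²) = √1187469 ≈ 1089.7, ∠ = arctan(510/963) ≈ 27.91°
|T| = 1 · 2.9571e+05 / 3.7613e+08 ≈ 0.00078619
Gain = 20 log₁₀(0.00078619) ≈ -62.09 dB
∠T = 146.50° − 150.54° = -4.04°

At s = jω = j4300:
zero (s+50): 50 + j4300 → |·| = √(50²+4300²) = √18492500 ≈ 4300.3, ∠ = arctan(4300/50) ≈ 89.33°
zero (s+270): 270 + j4300 → |·| = √(270²+4300²) = √18562900 ≈ 4308.5, ∠ = arctan(4300/270) ≈ 86.41°
pole (s+200): 200 + j4300 → |·| = √(200²+4300²) = √18530000 ≈ 4304.6, ∠ = arctan(4300/200) ≈ 87.34°
pole (s+370): 370 + j4300 → |·| = √(370²+4300²) = √18626900 ≈ 4315.9, ∠ = arctan(4300/370) ≈ 85.08°
pole (s+963): 963 + j4300 → |·| = √(963²+4300²) = √19417369 ≈ 4406.5, ∠ = arctan(4300/963) ≈ 77.38°
|T| = 1 · 1.8528e+07 / 8.1865e+10 ≈ 0.00022632
Gain = 20 log₁₀(0.00022632) ≈ -72.91 dB
∠T = 175.74° − 249.80° = -74.06°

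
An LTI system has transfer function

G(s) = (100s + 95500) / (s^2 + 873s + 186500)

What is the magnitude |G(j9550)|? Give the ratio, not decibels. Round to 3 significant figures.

0.0105

Substitute s = j9550:
Numerator: 100(j9550) + 95500 = 95500 + j955000
Denominator: (j9550)^2 + 873(j9550) + 186500 = -91016000 + j8337150
|N| = √(95500² + 955000²) ≈ 9.5976e+05, ∠N ≈ 84.29°
|D| = √(91016000² + 8337150²) ≈ 9.1397e+07, ∠D ≈ 174.77°
|G| = 9.5976e+05 / 9.1397e+07 ≈ 0.010501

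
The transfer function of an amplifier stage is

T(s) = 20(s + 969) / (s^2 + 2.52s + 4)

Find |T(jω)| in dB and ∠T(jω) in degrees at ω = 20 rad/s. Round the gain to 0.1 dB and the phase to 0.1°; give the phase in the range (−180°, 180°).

At s = jω = j20:
zero (s+969): 969 + j20 → |·| = √(969²+20²) = √939361 ≈ 969.21, ∠ = arctan(20/969) ≈ 1.18°
quadratic: (j20)² + 2.52·j20 + 4 = -396 + j50.4 → |·| ≈ 399.19, ∠ ≈ 172.75°
|T| = 20 · 969.21 / 399.19 ≈ 48.559
Gain = 20 log₁₀(48.559) ≈ 33.73 dB
∠T = 1.18° − 172.75° = -171.57°

33.7 dB, -171.6°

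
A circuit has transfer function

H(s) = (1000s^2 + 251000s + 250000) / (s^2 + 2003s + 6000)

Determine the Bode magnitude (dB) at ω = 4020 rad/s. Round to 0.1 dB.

Substitute s = j4020:
Numerator: 1000(j4020)^2 + 251000(j4020) + 250000 = -16160150000 + j1009020000
Denominator: (j4020)^2 + 2003(j4020) + 6000 = -16154400 + j8052060
|N| = √(16160150000² + 1009020000²) ≈ 1.6192e+10, ∠N ≈ 176.43°
|D| = √(16154400² + 8052060²) ≈ 1.805e+07, ∠D ≈ 153.51°
|H| = 1.6192e+10 / 1.805e+07 ≈ 897.06
Gain = 20 log₁₀(897.06) ≈ 59.06 dB

59.1 dB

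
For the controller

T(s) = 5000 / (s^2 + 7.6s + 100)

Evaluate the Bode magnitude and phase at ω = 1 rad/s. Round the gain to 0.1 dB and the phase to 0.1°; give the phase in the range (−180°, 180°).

34.0 dB, -4.4°

At s = jω = j1:
quadratic: (j1)² + 7.6·j1 + 100 = 99 + j7.6 → |·| ≈ 99.291, ∠ ≈ 4.39°
|T| = 5000 / 99.291 ≈ 50.357
Gain = 20 log₁₀(50.357) ≈ 34.04 dB
∠T = 0.00° − 4.39° = -4.39°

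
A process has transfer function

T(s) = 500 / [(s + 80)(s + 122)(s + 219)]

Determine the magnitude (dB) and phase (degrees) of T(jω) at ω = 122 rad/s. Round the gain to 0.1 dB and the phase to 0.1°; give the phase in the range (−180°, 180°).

At s = jω = j122:
pole (s+80): 80 + j122 → |·| = √(80²+122²) = √21284 ≈ 145.89, ∠ = arctan(122/80) ≈ 56.75°
pole (s+122): 122 + j122 → |·| = √(122²+122²) = √29768 ≈ 172.53, ∠ = arctan(122/122) ≈ 45.00°
pole (s+219): 219 + j122 → |·| = √(219²+122²) = √62845 ≈ 250.69, ∠ = arctan(122/219) ≈ 29.12°
|T| = 500 / 6.31e+06 ≈ 7.9239e-05
Gain = 20 log₁₀(7.9239e-05) ≈ -82.02 dB
∠T = 0.00° − 130.87° = -130.87°

-82.0 dB, -130.9°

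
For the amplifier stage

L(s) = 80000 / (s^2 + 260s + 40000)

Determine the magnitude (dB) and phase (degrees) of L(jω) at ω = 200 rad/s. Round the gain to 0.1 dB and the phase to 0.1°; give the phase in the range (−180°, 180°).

At s = jω = j200:
quadratic: (j200)² + 260·j200 + 40000 = 0 + j52000 → |·| ≈ 52000, ∠ ≈ 90.00°
|L| = 80000 / 52000 ≈ 1.5385
Gain = 20 log₁₀(1.5385) ≈ 3.74 dB
∠L = 0.00° − 90.00° = -90.00°

3.7 dB, -90.0°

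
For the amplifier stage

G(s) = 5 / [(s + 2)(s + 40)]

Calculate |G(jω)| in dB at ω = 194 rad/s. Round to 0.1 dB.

At s = jω = j194:
pole (s+2): 2 + j194 → |·| = √(2²+194²) = √37640 ≈ 194.01, ∠ = arctan(194/2) ≈ 89.41°
pole (s+40): 40 + j194 → |·| = √(40²+194²) = √39236 ≈ 198.08, ∠ = arctan(194/40) ≈ 78.35°
|G| = 5 / 38430 ≈ 0.00013011
Gain = 20 log₁₀(0.00013011) ≈ -77.71 dB

-77.7 dB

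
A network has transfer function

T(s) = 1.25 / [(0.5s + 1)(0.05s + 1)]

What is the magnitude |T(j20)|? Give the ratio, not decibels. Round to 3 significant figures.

0.0879

At ω = 20 rad/s:
pole (1 + j20·0.5) = 1 + j10 → |·| ≈ 10.05, ∠ ≈ 84.29°
pole (1 + j20·0.05) = 1 + j1 → |·| ≈ 1.4142, ∠ ≈ 45.00°
|T| = 1.25 · 1 / (10.05 · 1.4142) ≈ 0.087949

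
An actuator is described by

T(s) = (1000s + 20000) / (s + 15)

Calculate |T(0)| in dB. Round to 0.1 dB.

T(0) = 20000 / 15 ≈ 1333.3
20 log₁₀(1333.3) ≈ 62.50 dB

62.5 dB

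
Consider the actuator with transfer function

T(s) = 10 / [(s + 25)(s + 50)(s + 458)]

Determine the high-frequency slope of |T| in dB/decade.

-60 dB/decade

Each pole contributes −20 dB/decade at high frequency; each zero contributes +20 dB/decade.
Net: 0 zero(s) − 3 pole(s) → -60 dB/decade.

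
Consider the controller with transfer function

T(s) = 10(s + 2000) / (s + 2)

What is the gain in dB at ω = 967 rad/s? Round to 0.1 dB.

27.2 dB

At s = jω = j967:
zero (s+2000): 2000 + j967 → |·| = √(2000²+967²) = √4935089 ≈ 2221.5, ∠ = arctan(967/2000) ≈ 25.80°
pole (s+2): 2 + j967 → |·| = √(2²+967²) = √935093 ≈ 967, ∠ = arctan(967/2) ≈ 89.88°
|T| = 10 · 2221.5 / 967 ≈ 22.973
Gain = 20 log₁₀(22.973) ≈ 27.22 dB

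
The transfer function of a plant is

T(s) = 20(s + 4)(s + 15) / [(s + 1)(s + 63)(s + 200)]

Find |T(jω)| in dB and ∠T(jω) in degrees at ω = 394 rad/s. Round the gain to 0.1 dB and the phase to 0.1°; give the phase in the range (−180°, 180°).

At s = jω = j394:
zero (s+4): 4 + j394 → |·| = √(4²+394²) = √155252 ≈ 394.02, ∠ = arctan(394/4) ≈ 89.42°
zero (s+15): 15 + j394 → |·| = √(15²+394²) = √155461 ≈ 394.29, ∠ = arctan(394/15) ≈ 87.82°
pole (s+1): 1 + j394 → |·| = √(1²+394²) = √155237 ≈ 394, ∠ = arctan(394/1) ≈ 89.85°
pole (s+63): 63 + j394 → |·| = √(63²+394²) = √159205 ≈ 399.01, ∠ = arctan(394/63) ≈ 80.92°
pole (s+200): 200 + j394 → |·| = √(200²+394²) = √195236 ≈ 441.86, ∠ = arctan(394/200) ≈ 63.09°
|T| = 20 · 1.5536e+05 / 6.9465e+07 ≈ 0.04473
Gain = 20 log₁₀(0.04473) ≈ -26.99 dB
∠T = 177.24° − 233.86° = -56.62°

-27.0 dB, -56.6°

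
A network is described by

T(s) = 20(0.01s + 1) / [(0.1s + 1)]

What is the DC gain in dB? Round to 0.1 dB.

T(0) = 20 · 1 / 1 = 20
20 log₁₀(20) ≈ 26.02 dB

26.0 dB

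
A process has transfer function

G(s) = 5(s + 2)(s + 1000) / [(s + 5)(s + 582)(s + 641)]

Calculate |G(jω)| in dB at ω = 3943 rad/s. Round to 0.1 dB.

At s = jω = j3943:
zero (s+2): 2 + j3943 → |·| = √(2²+3943²) = √15547253 ≈ 3943, ∠ = arctan(3943/2) ≈ 89.97°
zero (s+1000): 1000 + j3943 → |·| = √(1000²+3943²) = √16547249 ≈ 4067.8, ∠ = arctan(3943/1000) ≈ 75.77°
pole (s+5): 5 + j3943 → |·| = √(5²+3943²) = √15547274 ≈ 3943, ∠ = arctan(3943/5) ≈ 89.93°
pole (s+582): 582 + j3943 → |·| = √(582²+3943²) = √15885973 ≈ 3985.7, ∠ = arctan(3943/582) ≈ 81.60°
pole (s+641): 641 + j3943 → |·| = √(641²+3943²) = √15958130 ≈ 3994.8, ∠ = arctan(3943/641) ≈ 80.77°
|G| = 5 · 1.6039e+07 / 6.2781e+10 ≈ 0.0012774
Gain = 20 log₁₀(0.0012774) ≈ -57.87 dB

-57.9 dB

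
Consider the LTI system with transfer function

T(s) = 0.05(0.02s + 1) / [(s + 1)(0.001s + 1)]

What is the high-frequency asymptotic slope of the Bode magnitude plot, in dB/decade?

Each pole contributes −20 dB/decade at high frequency; each zero contributes +20 dB/decade.
Net: 1 zero(s) − 2 pole(s) → -20 dB/decade.

-20 dB/decade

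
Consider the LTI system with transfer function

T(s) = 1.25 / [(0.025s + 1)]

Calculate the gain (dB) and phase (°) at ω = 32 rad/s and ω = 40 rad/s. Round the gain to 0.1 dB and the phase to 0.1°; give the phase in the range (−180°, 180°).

At ω = 32 rad/s:
pole (1 + j32·0.025) = 1 + j0.8 → |·| ≈ 1.2806, ∠ ≈ 38.66°
|T| = 1.25 · 1 / (1.2806) ≈ 0.9761
Gain = 20 log₁₀(0.9761) ≈ -0.21 dB
∠T = (0°) − (38.66°) = -38.66°

At ω = 40 rad/s:
pole (1 + j40·0.025) = 1 + j1 → |·| ≈ 1.4142, ∠ ≈ 45.00°
|T| = 1.25 · 1 / (1.4142) ≈ 0.88389
Gain = 20 log₁₀(0.88389) ≈ -1.07 dB
∠T = (0°) − (45.00°) = -45.00°

ω = 32: -0.2 dB, -38.7°; ω = 40: -1.1 dB, -45.0°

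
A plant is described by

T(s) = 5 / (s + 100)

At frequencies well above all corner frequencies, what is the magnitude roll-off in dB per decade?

-20 dB/decade

Each pole contributes −20 dB/decade at high frequency; each zero contributes +20 dB/decade.
Net: 0 zero(s) − 1 pole(s) → -20 dB/decade.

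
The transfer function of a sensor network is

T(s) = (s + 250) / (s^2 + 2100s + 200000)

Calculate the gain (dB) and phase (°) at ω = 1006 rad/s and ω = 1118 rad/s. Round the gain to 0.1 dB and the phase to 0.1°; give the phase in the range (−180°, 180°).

Substitute s = j1006:
Numerator: (j1006) + 250 = 250 + j1006
Denominator: (j1006)^2 + 2100(j1006) + 200000 = -812036 + j2112600
|N| = √(250² + 1006²) ≈ 1036.6, ∠N ≈ 76.04°
|D| = √(812036² + 2112600²) ≈ 2.2633e+06, ∠D ≈ 111.03°
|T| = 1036.6 / 2.2633e+06 ≈ 0.000458
Gain = 20 log₁₀(0.000458) ≈ -66.78 dB
∠T = 76.04° − 111.03° = -34.99°

Substitute s = j1118:
Numerator: (j1118) + 250 = 250 + j1118
Denominator: (j1118)^2 + 2100(j1118) + 200000 = -1049924 + j2347800
|N| = √(250² + 1118²) ≈ 1145.6, ∠N ≈ 77.40°
|D| = √(1049924² + 2347800²) ≈ 2.5719e+06, ∠D ≈ 114.09°
|T| = 1145.6 / 2.5719e+06 ≈ 0.00044543
Gain = 20 log₁₀(0.00044543) ≈ -67.02 dB
∠T = 77.40° − 114.09° = -36.69°

ω = 1006: -66.8 dB, -35.0°; ω = 1118: -67.0 dB, -36.7°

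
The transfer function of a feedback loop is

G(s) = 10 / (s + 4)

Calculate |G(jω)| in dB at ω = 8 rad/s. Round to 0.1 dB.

1.0 dB

Substitute s = j8:
Numerator: 10 = 10 + j0
Denominator: (j8) + 4 = 4 + j8
|N| = √(10² + 0²) ≈ 10, ∠N ≈ 0.00°
|D| = √(4² + 8²) ≈ 8.9443, ∠D ≈ 63.43°
|G| = 10 / 8.9443 ≈ 1.118
Gain = 20 log₁₀(1.118) ≈ 0.97 dB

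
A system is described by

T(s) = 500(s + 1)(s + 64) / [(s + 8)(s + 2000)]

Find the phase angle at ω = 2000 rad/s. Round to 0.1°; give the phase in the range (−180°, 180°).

43.4°

At s = jω = j2000:
zero (s+1): 1 + j2000 → |·| = √(1²+2000²) = √4000001 ≈ 2000, ∠ = arctan(2000/1) ≈ 89.97°
zero (s+64): 64 + j2000 → |·| = √(64²+2000²) = √4004096 ≈ 2001, ∠ = arctan(2000/64) ≈ 88.17°
pole (s+8): 8 + j2000 → |·| = √(8²+2000²) = √4000064 ≈ 2000, ∠ = arctan(2000/8) ≈ 89.77°
pole (s+2000): 2000 + j2000 → |·| = √(2000²+2000²) = √8000000 ≈ 2828.4, ∠ = arctan(2000/2000) ≈ 45.00°
∠T = 178.14° − 134.77° = 43.37°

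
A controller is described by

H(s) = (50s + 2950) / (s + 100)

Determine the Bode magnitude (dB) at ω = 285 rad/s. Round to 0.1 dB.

Substitute s = j285:
Numerator: 50(j285) + 2950 = 2950 + j14250
Denominator: (j285) + 100 = 100 + j285
|N| = √(2950² + 14250²) ≈ 14552, ∠N ≈ 78.30°
|D| = √(100² + 285²) ≈ 302.03, ∠D ≈ 70.67°
|H| = 14552 / 302.03 ≈ 48.181
Gain = 20 log₁₀(48.181) ≈ 33.66 dB

33.7 dB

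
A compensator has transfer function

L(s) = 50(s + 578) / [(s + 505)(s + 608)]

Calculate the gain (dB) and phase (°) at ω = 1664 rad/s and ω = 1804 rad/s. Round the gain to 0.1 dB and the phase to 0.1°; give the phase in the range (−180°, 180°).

At s = jω = j1664:
zero (s+578): 578 + j1664 → |·| = √(578²+1664²) = √3102980 ≈ 1761.5, ∠ = arctan(1664/578) ≈ 70.85°
pole (s+505): 505 + j1664 → |·| = √(505²+1664²) = √3023921 ≈ 1738.9, ∠ = arctan(1664/505) ≈ 73.12°
pole (s+608): 608 + j1664 → |·| = √(608²+1664²) = √3138560 ≈ 1771.6, ∠ = arctan(1664/608) ≈ 69.93°
|L| = 50 · 1761.5 / 3.0806e+06 ≈ 0.02859
Gain = 20 log₁₀(0.02859) ≈ -30.88 dB
∠L = 70.85° − 143.05° = -72.20°

At s = jω = j1804:
zero (s+578): 578 + j1804 → |·| = √(578²+1804²) = √3588500 ≈ 1894.3, ∠ = arctan(1804/578) ≈ 72.23°
pole (s+505): 505 + j1804 → |·| = √(505²+1804²) = √3509441 ≈ 1873.4, ∠ = arctan(1804/505) ≈ 74.36°
pole (s+608): 608 + j1804 → |·| = √(608²+1804²) = √3624080 ≈ 1903.7, ∠ = arctan(1804/608) ≈ 71.37°
|L| = 50 · 1894.3 / 3.5664e+06 ≈ 0.026558
Gain = 20 log₁₀(0.026558) ≈ -31.52 dB
∠L = 72.23° − 145.73° = -73.50°

ω = 1664: -30.9 dB, -72.2°; ω = 1804: -31.5 dB, -73.5°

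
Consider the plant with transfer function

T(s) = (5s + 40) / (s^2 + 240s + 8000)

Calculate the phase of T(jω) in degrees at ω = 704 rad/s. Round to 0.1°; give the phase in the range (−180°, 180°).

Substitute s = j704:
Numerator: 5(j704) + 40 = 40 + j3520
Denominator: (j704)^2 + 240(j704) + 8000 = -487616 + j168960
|N| = √(40² + 3520²) ≈ 3520.2, ∠N ≈ 89.35°
|D| = √(487616² + 168960²) ≈ 5.1606e+05, ∠D ≈ 160.89°
∠T = 89.35° − 160.89° = -71.54°

-71.5°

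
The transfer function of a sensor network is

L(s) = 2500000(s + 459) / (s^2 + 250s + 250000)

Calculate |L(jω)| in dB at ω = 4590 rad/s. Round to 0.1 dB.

54.9 dB

At s = jω = j4590:
zero (s+459): 459 + j4590 → |·| = √(459²+4590²) = √21278781 ≈ 4612.9, ∠ = arctan(4590/459) ≈ 84.29°
quadratic: (j4590)² + 250·j4590 + 250000 = -20818100 + j1147500 → |·| ≈ 2.085e+07, ∠ ≈ 176.85°
|L| = 2500000 · 4612.9 / 2.085e+07 ≈ 553.11
Gain = 20 log₁₀(553.11) ≈ 54.86 dB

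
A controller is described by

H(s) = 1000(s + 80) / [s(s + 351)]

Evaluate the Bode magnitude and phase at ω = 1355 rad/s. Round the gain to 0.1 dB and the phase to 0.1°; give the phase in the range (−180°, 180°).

-2.9 dB, -78.9°

At s = jω = j1355:
zero (s+80): 80 + j1355 → |·| = √(80²+1355²) = √1842425 ≈ 1357.4, ∠ = arctan(1355/80) ≈ 86.62°
pole (s+351): 351 + j1355 → |·| = √(351²+1355²) = √1959226 ≈ 1399.7, ∠ = arctan(1355/351) ≈ 75.48°
pole at origin: |s| = 1355, ∠ = 90.00° (in denominator)
|H| = 1000 · 1357.4 / 1.8966e+06 ≈ 0.7157
Gain = 20 log₁₀(0.7157) ≈ -2.91 dB
∠H = 86.62° − 165.48° = -78.86°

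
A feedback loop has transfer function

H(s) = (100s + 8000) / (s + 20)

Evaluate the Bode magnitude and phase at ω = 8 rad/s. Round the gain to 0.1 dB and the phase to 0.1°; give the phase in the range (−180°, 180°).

51.4 dB, -16.1°

Substitute s = j8:
Numerator: 100(j8) + 8000 = 8000 + j800
Denominator: (j8) + 20 = 20 + j8
|N| = √(8000² + 800²) ≈ 8039.9, ∠N ≈ 5.71°
|D| = √(20² + 8²) ≈ 21.541, ∠D ≈ 21.80°
|H| = 8039.9 / 21.541 ≈ 373.24
Gain = 20 log₁₀(373.24) ≈ 51.44 dB
∠H = 5.71° − 21.80° = -16.09°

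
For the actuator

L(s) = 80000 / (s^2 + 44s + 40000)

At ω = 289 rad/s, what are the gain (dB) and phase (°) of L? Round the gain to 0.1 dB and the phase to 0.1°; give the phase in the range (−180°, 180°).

At s = jω = j289:
quadratic: (j289)² + 44·j289 + 40000 = -43521 + j12716 → |·| ≈ 45341, ∠ ≈ 163.71°
|L| = 80000 / 45341 ≈ 1.7644
Gain = 20 log₁₀(1.7644) ≈ 4.93 dB
∠L = 0.00° − 163.71° = -163.71°

4.9 dB, -163.7°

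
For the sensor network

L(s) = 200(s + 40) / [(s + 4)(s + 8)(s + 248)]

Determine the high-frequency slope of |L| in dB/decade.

-40 dB/decade

Each pole contributes −20 dB/decade at high frequency; each zero contributes +20 dB/decade.
Net: 1 zero(s) − 3 pole(s) → -40 dB/decade.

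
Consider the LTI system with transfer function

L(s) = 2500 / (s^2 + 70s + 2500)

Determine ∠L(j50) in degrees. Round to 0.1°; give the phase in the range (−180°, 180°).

At s = jω = j50:
quadratic: (j50)² + 70·j50 + 2500 = 0 + j3500 → |·| ≈ 3500, ∠ ≈ 90.00°
∠L = 0.00° − 90.00° = -90.00°

-90.0°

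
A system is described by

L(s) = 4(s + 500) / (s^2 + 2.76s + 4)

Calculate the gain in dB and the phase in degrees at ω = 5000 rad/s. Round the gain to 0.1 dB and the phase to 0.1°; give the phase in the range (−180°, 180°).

-61.9 dB, -95.7°

At s = jω = j5000:
zero (s+500): 500 + j5000 → |·| = √(500²+5000²) = √25250000 ≈ 5024.9, ∠ = arctan(5000/500) ≈ 84.29°
quadratic: (j5000)² + 2.76·j5000 + 4 = -24999996 + j13800 → |·| ≈ 2.5e+07, ∠ ≈ 179.97°
|L| = 4 · 5024.9 / 2.5e+07 ≈ 0.00080398
Gain = 20 log₁₀(0.00080398) ≈ -61.90 dB
∠L = 84.29° − 179.97° = -95.68°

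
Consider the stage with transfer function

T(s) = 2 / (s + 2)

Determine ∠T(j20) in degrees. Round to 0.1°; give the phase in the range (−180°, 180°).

-84.3°

At s = jω = j20:
pole (s+2): 2 + j20 → |·| = √(2²+20²) = √404 ≈ 20.1, ∠ = arctan(20/2) ≈ 84.29°
∠T = 0.00° − 84.29° = -84.29°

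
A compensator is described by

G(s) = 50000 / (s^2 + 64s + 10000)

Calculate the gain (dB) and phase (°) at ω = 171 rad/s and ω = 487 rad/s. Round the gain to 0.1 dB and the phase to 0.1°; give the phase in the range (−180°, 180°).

At s = jω = j171:
quadratic: (j171)² + 64·j171 + 10000 = -19241 + j10944 → |·| ≈ 22136, ∠ ≈ 150.37°
|G| = 50000 / 22136 ≈ 2.2588
Gain = 20 log₁₀(2.2588) ≈ 7.08 dB
∠G = 0.00° − 150.37° = -150.37°

At s = jω = j487:
quadratic: (j487)² + 64·j487 + 10000 = -227169 + j31168 → |·| ≈ 2.293e+05, ∠ ≈ 172.19°
|G| = 50000 / 2.293e+05 ≈ 0.21805
Gain = 20 log₁₀(0.21805) ≈ -13.23 dB
∠G = 0.00° − 172.19° = -172.19°

ω = 171: 7.1 dB, -150.4°; ω = 487: -13.2 dB, -172.2°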